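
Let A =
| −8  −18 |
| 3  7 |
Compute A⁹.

[[−1538, −3078], [513, 1027]]

tr A = −1 and det A = −2, so the characteristic polynomial is λ² − (−1)λ + (−2) with roots 1 and −2.
Eigenvectors give P = [[−2, 3], [1, −1]] with P⁻¹ = [[1, 3], [1, 2]], and A = P·diag(1, −2)·P⁻¹.
Then A⁹ = P·diag(1, −512)·P⁻¹ = [[−2, −1536], [1, 512]] · [[1, 3], [1, 2]] = [[−1538, −3078], [513, 1027]].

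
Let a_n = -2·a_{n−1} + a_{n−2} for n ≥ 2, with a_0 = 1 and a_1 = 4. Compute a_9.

With companion matrix B = [[-2, 1], [1, 0]], [a_n, a_{n−1}]ᵀ = B·[a_{n−1}, a_{n−2}]ᵀ, so [a_9, a_8]ᵀ = B^8·[a_1, a_0]ᵀ.
B^8 = [[985, -408], [-408, 169]], giving [a_9, a_8]ᵀ = [[3532], [-1463]].

3532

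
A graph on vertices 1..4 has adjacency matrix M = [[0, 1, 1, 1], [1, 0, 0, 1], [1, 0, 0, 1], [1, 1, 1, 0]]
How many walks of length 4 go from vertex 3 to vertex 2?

The number of length-4 walks from vertex 3 to vertex 2 is entry (3,2) of M^4, where M is the adjacency matrix.
M^2 = [[3, 1, 1, 2], [1, 2, 2, 1], [1, 2, 2, 1], [2, 1, 1, 3]]
M^3 = [[4, 5, 5, 5], [5, 2, 2, 5], [5, 2, 2, 5], [5, 5, 5, 4]]
M^4 = [[15, 9, 9, 14], [9, 10, 10, 9], [9, 10, 10, 9], [14, 9, 9, 15]]

10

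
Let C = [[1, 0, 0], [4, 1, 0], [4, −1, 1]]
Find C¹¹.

C = I + N where N = [[0, 0, 0], [4, 0, 0], [4, −1, 0]] is strictly lower-triangular, so N³ = 0.
(I + N)¹¹ = I + 11·N + 55·N² = [[1, 0, 0], [44, 1, 0], [−176, −11, 1]].

[[1, 0, 0], [44, 1, 0], [−176, −11, 1]]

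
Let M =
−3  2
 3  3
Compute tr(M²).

30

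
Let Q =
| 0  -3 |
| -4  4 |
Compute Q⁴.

[[336, -480], [-640, 976]]

Q² = [[12, -12], [-16, 28]]
Q³ = [[48, -84], [-112, 160]]
Q⁴ = [[336, -480], [-640, 976]]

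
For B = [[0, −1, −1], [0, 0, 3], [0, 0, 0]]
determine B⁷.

[[0, 0, 0], [0, 0, 0], [0, 0, 0]]

B is strictly triangular, hence nilpotent: B³ = 0, so B⁷ = 0.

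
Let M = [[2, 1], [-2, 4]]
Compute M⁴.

M² = [[2, 6], [-12, 14]]
M³ = [[-8, 26], [-52, 44]]
M⁴ = [[-68, 96], [-192, 124]]

[[-68, 96], [-192, 124]]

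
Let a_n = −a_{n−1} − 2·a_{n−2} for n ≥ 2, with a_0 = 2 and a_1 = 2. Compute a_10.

90

With companion matrix T = [[−1, −2], [1, 0]], [a_n, a_{n−1}]ᵀ = T·[a_{n−1}, a_{n−2}]ᵀ, so [a_10, a_9]ᵀ = T⁹·[a_1, a_0]ᵀ.
T⁹ = [[11, 34], [−17, −6]], giving [a_10, a_9]ᵀ = [[90], [−46]].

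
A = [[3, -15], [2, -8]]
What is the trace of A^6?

tr A = -5 and det A = 6, so the characteristic polynomial is λ² − (-5)λ + (6) with roots -2 and -3.
Eigenvectors give P = [[3, -5], [1, -2]] with P⁻¹ = [[2, -5], [1, -3]], and A = P·diag(-2, -3)·P⁻¹.
Then A^6 = P·diag(64, 729)·P⁻¹ = [[192, -3645], [64, -1458]] · [[2, -5], [1, -3]] = [[-3261, 9975], [-1330, 4054]].

793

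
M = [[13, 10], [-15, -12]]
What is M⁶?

[[2059, 1330], [-1995, -1266]]

tr M = 1 and det M = -6, so the characteristic polynomial is λ² − (1)λ + (-6) with roots -2 and 3.
Eigenvectors give P = [[-2, -1], [3, 1]] with P⁻¹ = [[1, 1], [-3, -2]], and M = P·diag(-2, 3)·P⁻¹.
Then M⁶ = P·diag(64, 729)·P⁻¹ = [[-128, -729], [192, 729]] · [[1, 1], [-3, -2]] = [[2059, 1330], [-1995, -1266]].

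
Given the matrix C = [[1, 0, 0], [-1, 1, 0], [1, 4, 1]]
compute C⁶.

[[1, 0, 0], [-6, 1, 0], [-54, 24, 1]]

C = I + N where N = [[0, 0, 0], [-1, 0, 0], [1, 4, 0]] is strictly lower-triangular, so N³ = 0.
(I + N)⁶ = I + 6·N + 15·N² = [[1, 0, 0], [-6, 1, 0], [-54, 24, 1]].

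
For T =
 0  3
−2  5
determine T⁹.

[[−37830, 57513], [−38342, 58025]]

tr T = 5 and det T = 6, so the characteristic polynomial is λ² − (5)λ + (6) with roots 2 and 3.
Eigenvectors give P = [[−3, 1], [−2, 1]] with P⁻¹ = [[−1, 1], [−2, 3]], and T = P·diag(2, 3)·P⁻¹.
Then T⁹ = P·diag(512, 19683)·P⁻¹ = [[−1536, 19683], [−1024, 19683]] · [[−1, 1], [−2, 3]] = [[−37830, 57513], [−38342, 58025]].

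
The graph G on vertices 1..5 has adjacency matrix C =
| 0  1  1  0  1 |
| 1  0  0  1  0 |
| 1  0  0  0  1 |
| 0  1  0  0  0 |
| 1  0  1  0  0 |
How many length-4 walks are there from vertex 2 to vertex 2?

The number of length-4 walks from vertex 2 to vertex 2 is entry (2,2) of C⁴, where C is the adjacency matrix.
C² = [[3, 0, 1, 1, 1], [0, 2, 1, 0, 1], [1, 1, 2, 0, 1], [1, 0, 0, 1, 0], [1, 1, 1, 0, 2]]
C³ = [[2, 4, 4, 0, 4], [4, 0, 1, 2, 1], [4, 1, 2, 1, 3], [0, 2, 1, 0, 1], [4, 1, 3, 1, 2]]
C⁴ = [[12, 2, 6, 4, 6], [2, 6, 5, 0, 5], [6, 5, 7, 1, 6], [4, 0, 1, 2, 1], [6, 5, 6, 1, 7]]

6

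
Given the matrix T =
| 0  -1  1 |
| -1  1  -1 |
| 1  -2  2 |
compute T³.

T² = [[2, -3, 3], [-2, 4, -4], [4, -7, 7]]
T³ = [[6, -11, 11], [-8, 14, -14], [14, -25, 25]]

[[6, -11, 11], [-8, 14, -14], [14, -25, 25]]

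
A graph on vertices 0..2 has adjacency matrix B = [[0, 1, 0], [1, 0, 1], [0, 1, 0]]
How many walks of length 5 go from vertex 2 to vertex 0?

The number of length-5 walks from vertex 2 to vertex 0 is entry (2,0) of B^5, where B is the adjacency matrix.
B^2 = [[1, 0, 1], [0, 2, 0], [1, 0, 1]]
B^3 = [[0, 2, 0], [2, 0, 2], [0, 2, 0]]
B^4 = [[2, 0, 2], [0, 4, 0], [2, 0, 2]]
B^5 = [[0, 4, 0], [4, 0, 4], [0, 4, 0]]

0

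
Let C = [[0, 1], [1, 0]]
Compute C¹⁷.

[[0, 1], [1, 0]]

C² = I (check: tr C = 0 and det C = -1), so C¹⁷ = C since 17 is odd.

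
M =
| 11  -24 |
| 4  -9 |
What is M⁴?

[[241, -480], [80, -159]]

tr M = 2 and det M = -3, so the characteristic polynomial is λ² − (2)λ + (-3) with roots -1 and 3.
Eigenvectors give P = [[-2, -3], [-1, -1]] with P⁻¹ = [[1, -3], [-1, 2]], and M = P·diag(-1, 3)·P⁻¹.
Then M⁴ = P·diag(1, 81)·P⁻¹ = [[-2, -243], [-1, -81]] · [[1, -3], [-1, 2]] = [[241, -480], [80, -159]].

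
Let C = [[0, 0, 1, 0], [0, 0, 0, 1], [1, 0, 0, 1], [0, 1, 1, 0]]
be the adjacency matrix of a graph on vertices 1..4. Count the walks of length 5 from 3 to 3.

The number of length-5 walks from vertex 3 to vertex 3 is entry (3,3) of C^5, where C is the adjacency matrix.
C^2 = [[1, 0, 0, 1], [0, 1, 1, 0], [0, 1, 2, 0], [1, 0, 0, 2]]
C^3 = [[0, 1, 2, 0], [1, 0, 0, 2], [2, 0, 0, 3], [0, 2, 3, 0]]
C^4 = [[2, 0, 0, 3], [0, 2, 3, 0], [0, 3, 5, 0], [3, 0, 0, 5]]
C^5 = [[0, 3, 5, 0], [3, 0, 0, 5], [5, 0, 0, 8], [0, 5, 8, 0]]

0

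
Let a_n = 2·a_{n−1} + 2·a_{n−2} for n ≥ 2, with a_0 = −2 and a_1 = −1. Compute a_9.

With companion matrix M = [[2, 2], [1, 0]], [a_n, a_{n−1}]ᵀ = M·[a_{n−1}, a_{n−2}]ᵀ, so [a_9, a_8]ᵀ = M⁸·[a_1, a_0]ᵀ.
M⁸ = [[2448, 1792], [896, 656]], giving [a_9, a_8]ᵀ = [[−6032], [−2208]].

−6032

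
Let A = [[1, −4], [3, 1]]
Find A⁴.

[[73, 176], [−132, 73]]

A² = [[−11, −8], [6, −11]]
A³ = [[−35, 36], [−27, −35]]
A⁴ = [[73, 176], [−132, 73]]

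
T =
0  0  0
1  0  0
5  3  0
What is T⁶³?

T is strictly triangular, hence nilpotent: T³ = 0, so T⁶³ = 0.

[[0, 0, 0], [0, 0, 0], [0, 0, 0]]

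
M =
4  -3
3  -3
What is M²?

[[7, -3], [3, 0]]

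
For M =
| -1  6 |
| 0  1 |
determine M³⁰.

M² = I (check: tr M = 0 and det M = -1), so M³⁰ = I since 30 is even.

[[1, 0], [0, 1]]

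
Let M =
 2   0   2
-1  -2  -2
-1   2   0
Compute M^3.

[[-4, 0, -4], [2, 4, 4], [2, -4, 0]]

M^2 = [[2, 4, 4], [2, 0, 2], [-4, -4, -6]]
M^3 = [[-4, 0, -4], [2, 4, 4], [2, -4, 0]]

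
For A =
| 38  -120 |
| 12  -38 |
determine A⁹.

tr A = 0 and det A = -4, so the characteristic polynomial is λ² − (0)λ + (-4) with roots 2 and -2.
Eigenvectors give P = [[10, -3], [3, -1]] with P⁻¹ = [[1, -3], [3, -10]], and A = P·diag(2, -2)·P⁻¹.
Then A⁹ = P·diag(512, -512)·P⁻¹ = [[5120, 1536], [1536, 512]] · [[1, -3], [3, -10]] = [[9728, -30720], [3072, -9728]].

[[9728, -30720], [3072, -9728]]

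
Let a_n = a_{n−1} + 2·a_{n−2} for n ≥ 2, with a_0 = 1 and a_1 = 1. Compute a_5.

21

With companion matrix C = [[1, 2], [1, 0]], [a_n, a_{n−1}]ᵀ = C·[a_{n−1}, a_{n−2}]ᵀ, so [a_5, a_4]ᵀ = C^4·[a_1, a_0]ᵀ.
C^4 = [[11, 10], [5, 6]], giving [a_5, a_4]ᵀ = [[21], [11]].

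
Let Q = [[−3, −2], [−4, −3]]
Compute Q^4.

[[577, 408], [816, 577]]

Q^2 = [[17, 12], [24, 17]]
Q^3 = [[−99, −70], [−140, −99]]
Q^4 = [[577, 408], [816, 577]]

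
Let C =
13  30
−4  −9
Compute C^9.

[[118093, 295230], [−39364, −98409]]

tr C = 4 and det C = 3, so the characteristic polynomial is λ² − (4)λ + (3) with roots 1 and 3.
Eigenvectors give P = [[−5, −3], [2, 1]] with P⁻¹ = [[1, 3], [−2, −5]], and C = P·diag(1, 3)·P⁻¹.
Then C^9 = P·diag(1, 19683)·P⁻¹ = [[−5, −59049], [2, 19683]] · [[1, 3], [−2, −5]] = [[118093, 295230], [−39364, −98409]].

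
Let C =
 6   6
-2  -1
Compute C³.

tr C = 5 and det C = 6, so the characteristic polynomial is λ² − (5)λ + (6) with roots 3 and 2.
Eigenvectors give P = [[-2, -3], [1, 2]] with P⁻¹ = [[-2, -3], [1, 2]], and C = P·diag(3, 2)·P⁻¹.
Then C³ = P·diag(27, 8)·P⁻¹ = [[-54, -24], [27, 16]] · [[-2, -3], [1, 2]] = [[84, 114], [-38, -49]].

[[84, 114], [-38, -49]]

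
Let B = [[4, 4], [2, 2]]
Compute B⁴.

B² = [[24, 24], [12, 12]]
B³ = [[144, 144], [72, 72]]
B⁴ = [[864, 864], [432, 432]]

[[864, 864], [432, 432]]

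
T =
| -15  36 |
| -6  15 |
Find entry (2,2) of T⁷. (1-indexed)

tr T = 0 and det T = -9, so the characteristic polynomial is λ² − (0)λ + (-9) with roots 3 and -3.
Eigenvectors give P = [[-2, 3], [-1, 1]] with P⁻¹ = [[1, -3], [1, -2]], and T = P·diag(3, -3)·P⁻¹.
Then T⁷ = P·diag(2187, -2187)·P⁻¹ = [[-4374, -6561], [-2187, -2187]] · [[1, -3], [1, -2]] = [[-10935, 26244], [-4374, 10935]].

10935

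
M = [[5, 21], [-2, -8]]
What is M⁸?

tr M = -3 and det M = 2, so the characteristic polynomial is λ² − (-3)λ + (2) with roots -2 and -1.
Eigenvectors give P = [[3, -7], [-1, 2]] with P⁻¹ = [[-2, -7], [-1, -3]], and M = P·diag(-2, -1)·P⁻¹.
Then M⁸ = P·diag(256, 1)·P⁻¹ = [[768, -7], [-256, 2]] · [[-2, -7], [-1, -3]] = [[-1529, -5355], [510, 1786]].

[[-1529, -5355], [510, 1786]]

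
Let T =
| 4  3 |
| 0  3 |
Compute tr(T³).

T² = [[16, 21], [0, 9]]
T³ = [[64, 111], [0, 27]]

91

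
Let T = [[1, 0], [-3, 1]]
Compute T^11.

T = I + N where N = [[0, 0], [-3, 0]] is strictly lower-triangular, so N^2 = 0.
(I + N)^11 = I + 11·N = [[1, 0], [-33, 1]].

[[1, 0], [-33, 1]]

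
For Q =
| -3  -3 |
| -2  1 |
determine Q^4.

Q^2 = [[15, 6], [4, 7]]
Q^3 = [[-57, -39], [-26, -5]]
Q^4 = [[249, 132], [88, 73]]

[[249, 132], [88, 73]]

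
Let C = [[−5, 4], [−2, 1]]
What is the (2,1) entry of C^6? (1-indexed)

tr C = −4 and det C = 3, so the characteristic polynomial is λ² − (−4)λ + (3) with roots −1 and −3.
Eigenvectors give P = [[1, 2], [1, 1]] with P⁻¹ = [[−1, 2], [1, −1]], and C = P·diag(−1, −3)·P⁻¹.
Then C^6 = P·diag(1, 729)·P⁻¹ = [[1, 1458], [1, 729]] · [[−1, 2], [1, −1]] = [[1457, −1456], [728, −727]].

728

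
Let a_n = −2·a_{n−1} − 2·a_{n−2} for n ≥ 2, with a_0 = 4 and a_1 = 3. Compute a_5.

−12

With companion matrix B = [[−2, −2], [1, 0]], [a_n, a_{n−1}]ᵀ = B·[a_{n−1}, a_{n−2}]ᵀ, so [a_5, a_4]ᵀ = B⁴·[a_1, a_0]ᵀ.
B⁴ = [[−4, 0], [0, −4]], giving [a_5, a_4]ᵀ = [[−12], [−16]].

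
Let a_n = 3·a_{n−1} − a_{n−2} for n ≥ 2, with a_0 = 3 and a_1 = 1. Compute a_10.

With companion matrix T = [[3, −1], [1, 0]], [a_n, a_{n−1}]ᵀ = T·[a_{n−1}, a_{n−2}]ᵀ, so [a_10, a_9]ᵀ = T^9·[a_1, a_0]ᵀ.
T^9 = [[6765, −2584], [2584, −987]], giving [a_10, a_9]ᵀ = [[−987], [−377]].

−987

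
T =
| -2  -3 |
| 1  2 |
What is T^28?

[[1, 0], [0, 1]]

T² = I (check: tr T = 0 and det T = -1), so T^28 = I since 28 is even.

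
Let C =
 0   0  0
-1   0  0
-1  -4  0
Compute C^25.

[[0, 0, 0], [0, 0, 0], [0, 0, 0]]

C is strictly triangular, hence nilpotent: C^3 = 0, so C^25 = 0.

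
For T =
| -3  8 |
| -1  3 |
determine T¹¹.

[[-3, 8], [-1, 3]]

T² = I (check: tr T = 0 and det T = -1), so T¹¹ = T since 11 is odd.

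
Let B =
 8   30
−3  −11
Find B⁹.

tr B = −3 and det B = 2, so the characteristic polynomial is λ² − (−3)λ + (2) with roots −2 and −1.
Eigenvectors give P = [[3, −10], [−1, 3]] with P⁻¹ = [[−3, −10], [−1, −3]], and B = P·diag(−2, −1)·P⁻¹.
Then B⁹ = P·diag(−512, −1)·P⁻¹ = [[−1536, 10], [512, −3]] · [[−3, −10], [−1, −3]] = [[4598, 15330], [−1533, −5111]].

[[4598, 15330], [−1533, −5111]]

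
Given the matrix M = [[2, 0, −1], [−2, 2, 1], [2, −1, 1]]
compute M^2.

[[2, 1, −3], [−6, 3, 5], [8, −3, −2]]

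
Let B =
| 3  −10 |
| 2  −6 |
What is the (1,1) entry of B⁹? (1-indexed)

2043

tr B = −3 and det B = 2, so the characteristic polynomial is λ² − (−3)λ + (2) with roots −1 and −2.
Eigenvectors give P = [[5, 2], [2, 1]] with P⁻¹ = [[1, −2], [−2, 5]], and B = P·diag(−1, −2)·P⁻¹.
Then B⁹ = P·diag(−1, −512)·P⁻¹ = [[−5, −1024], [−2, −512]] · [[1, −2], [−2, 5]] = [[2043, −5110], [1022, −2556]].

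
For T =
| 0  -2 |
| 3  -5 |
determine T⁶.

tr T = -5 and det T = 6, so the characteristic polynomial is λ² − (-5)λ + (6) with roots -2 and -3.
Eigenvectors give P = [[1, -2], [1, -3]] with P⁻¹ = [[3, -2], [1, -1]], and T = P·diag(-2, -3)·P⁻¹.
Then T⁶ = P·diag(64, 729)·P⁻¹ = [[64, -1458], [64, -2187]] · [[3, -2], [1, -1]] = [[-1266, 1330], [-1995, 2059]].

[[-1266, 1330], [-1995, 2059]]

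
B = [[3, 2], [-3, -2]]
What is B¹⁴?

[[3, 2], [-3, -2]]

B² = B (a projection; rank 1, trace 1), so B¹⁴ = B.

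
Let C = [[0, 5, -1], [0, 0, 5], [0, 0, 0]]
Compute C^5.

[[0, 0, 0], [0, 0, 0], [0, 0, 0]]

C is strictly triangular, hence nilpotent: C^3 = 0, so C^5 = 0.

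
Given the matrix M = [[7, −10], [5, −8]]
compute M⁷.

[[2443, −4630], [2315, −4502]]

tr M = −1 and det M = −6, so the characteristic polynomial is λ² − (−1)λ + (−6) with roots 2 and −3.
Eigenvectors give P = [[−2, 1], [−1, 1]] with P⁻¹ = [[−1, 1], [−1, 2]], and M = P·diag(2, −3)·P⁻¹.
Then M⁷ = P·diag(128, −2187)·P⁻¹ = [[−256, −2187], [−128, −2187]] · [[−1, 1], [−1, 2]] = [[2443, −4630], [2315, −4502]].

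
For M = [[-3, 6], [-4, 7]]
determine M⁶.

[[-1455, 2184], [-1456, 2185]]

tr M = 4 and det M = 3, so the characteristic polynomial is λ² − (4)λ + (3) with roots 1 and 3.
Eigenvectors give P = [[3, 1], [2, 1]] with P⁻¹ = [[1, -1], [-2, 3]], and M = P·diag(1, 3)·P⁻¹.
Then M⁶ = P·diag(1, 729)·P⁻¹ = [[3, 729], [2, 729]] · [[1, -1], [-2, 3]] = [[-1455, 2184], [-1456, 2185]].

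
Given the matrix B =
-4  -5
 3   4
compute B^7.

[[-4, -5], [3, 4]]

B² = I (check: tr B = 0 and det B = -1), so B^7 = B since 7 is odd.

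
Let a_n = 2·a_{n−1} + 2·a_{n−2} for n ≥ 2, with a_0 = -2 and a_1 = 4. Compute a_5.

112

With companion matrix Q = [[2, 2], [1, 0]], [a_n, a_{n−1}]ᵀ = Q·[a_{n−1}, a_{n−2}]ᵀ, so [a_5, a_4]ᵀ = Q⁴·[a_1, a_0]ᵀ.
Q⁴ = [[44, 32], [16, 12]], giving [a_5, a_4]ᵀ = [[112], [40]].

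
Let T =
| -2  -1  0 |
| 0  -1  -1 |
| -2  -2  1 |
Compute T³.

T² = [[4, 3, 1], [2, 3, 0], [2, 2, 3]]
T³ = [[-10, -9, -2], [-4, -5, -3], [-10, -10, 1]]

[[-10, -9, -2], [-4, -5, -3], [-10, -10, 1]]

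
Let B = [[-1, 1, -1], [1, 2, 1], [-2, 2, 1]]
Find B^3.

B^2 = [[4, -1, 1], [-1, 7, 2], [2, 4, 5]]
B^3 = [[-7, 4, -4], [4, 17, 10], [-8, 20, 7]]

[[-7, 4, -4], [4, 17, 10], [-8, 20, 7]]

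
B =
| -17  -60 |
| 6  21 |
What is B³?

[[-233, -780], [78, 261]]

tr B = 4 and det B = 3, so the characteristic polynomial is λ² − (4)λ + (3) with roots 3 and 1.
Eigenvectors give P = [[-3, 10], [1, -3]] with P⁻¹ = [[3, 10], [1, 3]], and B = P·diag(3, 1)·P⁻¹.
Then B³ = P·diag(27, 1)·P⁻¹ = [[-81, 10], [27, -3]] · [[3, 10], [1, 3]] = [[-233, -780], [78, 261]].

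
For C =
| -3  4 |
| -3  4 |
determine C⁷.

C² = C (a projection; rank 1, trace 1), so C⁷ = C.

[[-3, 4], [-3, 4]]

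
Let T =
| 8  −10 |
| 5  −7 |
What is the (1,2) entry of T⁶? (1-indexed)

tr T = 1 and det T = −6, so the characteristic polynomial is λ² − (1)λ + (−6) with roots −2 and 3.
Eigenvectors give P = [[1, 2], [1, 1]] with P⁻¹ = [[−1, 2], [1, −1]], and T = P·diag(−2, 3)·P⁻¹.
Then T⁶ = P·diag(64, 729)·P⁻¹ = [[64, 1458], [64, 729]] · [[−1, 2], [1, −1]] = [[1394, −1330], [665, −601]].

−1330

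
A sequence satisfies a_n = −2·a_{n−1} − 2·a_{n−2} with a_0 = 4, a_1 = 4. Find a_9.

With companion matrix T = [[−2, −2], [1, 0]], [a_n, a_{n−1}]ᵀ = T·[a_{n−1}, a_{n−2}]ᵀ, so [a_9, a_8]ᵀ = T⁸·[a_1, a_0]ᵀ.
T⁸ = [[16, 0], [0, 16]], giving [a_9, a_8]ᵀ = [[64], [64]].

64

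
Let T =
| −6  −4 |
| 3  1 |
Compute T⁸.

[[25476, 25220], [−18915, −18659]]

tr T = −5 and det T = 6, so the characteristic polynomial is λ² − (−5)λ + (6) with roots −2 and −3.
Eigenvectors give P = [[1, 4], [−1, −3]] with P⁻¹ = [[−3, −4], [1, 1]], and T = P·diag(−2, −3)·P⁻¹.
Then T⁸ = P·diag(256, 6561)·P⁻¹ = [[256, 26244], [−256, −19683]] · [[−3, −4], [1, 1]] = [[25476, 25220], [−18915, −18659]].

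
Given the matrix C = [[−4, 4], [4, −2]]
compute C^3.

[[−224, 176], [176, −136]]

C^2 = [[32, −24], [−24, 20]]
C^3 = [[−224, 176], [176, −136]]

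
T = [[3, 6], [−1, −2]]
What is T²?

T² = T (a projection; rank 1, trace 1), so T² = T.

[[3, 6], [−1, −2]]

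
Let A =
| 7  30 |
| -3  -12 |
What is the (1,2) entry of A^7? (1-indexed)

tr A = -5 and det A = 6, so the characteristic polynomial is λ² − (-5)λ + (6) with roots -3 and -2.
Eigenvectors give P = [[-3, -10], [1, 3]] with P⁻¹ = [[3, 10], [-1, -3]], and A = P·diag(-3, -2)·P⁻¹.
Then A^7 = P·diag(-2187, -128)·P⁻¹ = [[6561, 1280], [-2187, -384]] · [[3, 10], [-1, -3]] = [[18403, 61770], [-6177, -20718]].

61770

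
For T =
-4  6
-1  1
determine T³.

[[-22, 42], [-7, 13]]

tr T = -3 and det T = 2, so the characteristic polynomial is λ² − (-3)λ + (2) with roots -1 and -2.
Eigenvectors give P = [[-2, 3], [-1, 1]] with P⁻¹ = [[1, -3], [1, -2]], and T = P·diag(-1, -2)·P⁻¹.
Then T³ = P·diag(-1, -8)·P⁻¹ = [[2, -24], [1, -8]] · [[1, -3], [1, -2]] = [[-22, 42], [-7, 13]].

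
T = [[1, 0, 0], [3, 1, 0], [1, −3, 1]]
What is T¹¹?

[[1, 0, 0], [33, 1, 0], [−484, −33, 1]]

T = I + N where N = [[0, 0, 0], [3, 0, 0], [1, −3, 0]] is strictly lower-triangular, so N³ = 0.
(I + N)¹¹ = I + 11·N + 55·N² = [[1, 0, 0], [33, 1, 0], [−484, −33, 1]].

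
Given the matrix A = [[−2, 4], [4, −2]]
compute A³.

A² = [[20, −16], [−16, 20]]
A³ = [[−104, 112], [112, −104]]

[[−104, 112], [112, −104]]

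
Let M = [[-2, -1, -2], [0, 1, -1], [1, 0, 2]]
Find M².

[[2, 1, 1], [-1, 1, -3], [0, -1, 2]]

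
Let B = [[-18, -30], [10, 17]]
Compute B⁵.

[[-1068, -1650], [550, 857]]

tr B = -1 and det B = -6, so the characteristic polynomial is λ² − (-1)λ + (-6) with roots -3 and 2.
Eigenvectors give P = [[-2, -3], [1, 2]] with P⁻¹ = [[-2, -3], [1, 2]], and B = P·diag(-3, 2)·P⁻¹.
Then B⁵ = P·diag(-243, 32)·P⁻¹ = [[486, -96], [-243, 64]] · [[-2, -3], [1, 2]] = [[-1068, -1650], [550, 857]].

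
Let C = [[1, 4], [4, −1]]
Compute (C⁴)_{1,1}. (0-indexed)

289

C² = [[17, 0], [0, 17]]
C³ = [[17, 68], [68, −17]]
C⁴ = [[289, 0], [0, 289]]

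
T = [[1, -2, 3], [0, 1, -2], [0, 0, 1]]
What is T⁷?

T = I + N where N = [[0, -2, 3], [0, 0, -2], [0, 0, 0]] is strictly upper-triangular, so N³ = 0.
(I + N)⁷ = I + 7·N + 21·N² = [[1, -14, 105], [0, 1, -14], [0, 0, 1]].

[[1, -14, 105], [0, 1, -14], [0, 0, 1]]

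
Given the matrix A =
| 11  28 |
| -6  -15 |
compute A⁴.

tr A = -4 and det A = 3, so the characteristic polynomial is λ² − (-4)λ + (3) with roots -3 and -1.
Eigenvectors give P = [[-2, 7], [1, -3]] with P⁻¹ = [[3, 7], [1, 2]], and A = P·diag(-3, -1)·P⁻¹.
Then A⁴ = P·diag(81, 1)·P⁻¹ = [[-162, 7], [81, -3]] · [[3, 7], [1, 2]] = [[-479, -1120], [240, 561]].

[[-479, -1120], [240, 561]]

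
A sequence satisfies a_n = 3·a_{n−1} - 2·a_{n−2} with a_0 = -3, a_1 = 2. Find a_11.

With companion matrix Q = [[3, -2], [1, 0]], [a_n, a_{n−1}]ᵀ = Q·[a_{n−1}, a_{n−2}]ᵀ, so [a_11, a_10]ᵀ = Q^10·[a_1, a_0]ᵀ.
Q^10 = [[2047, -2046], [1023, -1022]], giving [a_11, a_10]ᵀ = [[10232], [5112]].

10232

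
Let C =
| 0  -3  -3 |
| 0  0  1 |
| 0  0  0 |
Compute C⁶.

C is strictly triangular, hence nilpotent: C³ = 0, so C⁶ = 0.

[[0, 0, 0], [0, 0, 0], [0, 0, 0]]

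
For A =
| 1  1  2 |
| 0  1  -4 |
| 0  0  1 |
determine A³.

[[1, 3, -6], [0, 1, -12], [0, 0, 1]]

A = I + N where N = [[0, 1, 2], [0, 0, -4], [0, 0, 0]] is strictly upper-triangular, so N³ = 0.
(I + N)³ = I + 3·N + 3·N² = [[1, 3, -6], [0, 1, -12], [0, 0, 1]].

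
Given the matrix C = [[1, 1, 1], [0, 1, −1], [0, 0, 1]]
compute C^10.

[[1, 10, −35], [0, 1, −10], [0, 0, 1]]

C = I + N where N = [[0, 1, 1], [0, 0, −1], [0, 0, 0]] is strictly upper-triangular, so N^3 = 0.
(I + N)^10 = I + 10·N + 45·N^2 = [[1, 10, −35], [0, 1, −10], [0, 0, 1]].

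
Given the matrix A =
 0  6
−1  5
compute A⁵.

[[−390, 1266], [−211, 665]]

tr A = 5 and det A = 6, so the characteristic polynomial is λ² − (5)λ + (6) with roots 3 and 2.
Eigenvectors give P = [[2, 3], [1, 1]] with P⁻¹ = [[−1, 3], [1, −2]], and A = P·diag(3, 2)·P⁻¹.
Then A⁵ = P·diag(243, 32)·P⁻¹ = [[486, 96], [243, 32]] · [[−1, 3], [1, −2]] = [[−390, 1266], [−211, 665]].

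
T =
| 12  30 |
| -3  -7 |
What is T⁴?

[[666, 1950], [-195, -569]]

tr T = 5 and det T = 6, so the characteristic polynomial is λ² − (5)λ + (6) with roots 2 and 3.
Eigenvectors give P = [[3, 10], [-1, -3]] with P⁻¹ = [[-3, -10], [1, 3]], and T = P·diag(2, 3)·P⁻¹.
Then T⁴ = P·diag(16, 81)·P⁻¹ = [[48, 810], [-16, -243]] · [[-3, -10], [1, 3]] = [[666, 1950], [-195, -569]].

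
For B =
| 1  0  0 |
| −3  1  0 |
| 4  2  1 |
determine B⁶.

[[1, 0, 0], [−18, 1, 0], [−66, 12, 1]]

B = I + N where N = [[0, 0, 0], [−3, 0, 0], [4, 2, 0]] is strictly lower-triangular, so N³ = 0.
(I + N)⁶ = I + 6·N + 15·N² = [[1, 0, 0], [−18, 1, 0], [−66, 12, 1]].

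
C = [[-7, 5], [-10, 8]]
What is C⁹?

tr C = 1 and det C = -6, so the characteristic polynomial is λ² − (1)λ + (-6) with roots 3 and -2.
Eigenvectors give P = [[1, 1], [2, 1]] with P⁻¹ = [[-1, 1], [2, -1]], and C = P·diag(3, -2)·P⁻¹.
Then C⁹ = P·diag(19683, -512)·P⁻¹ = [[19683, -512], [39366, -512]] · [[-1, 1], [2, -1]] = [[-20707, 20195], [-40390, 39878]].

[[-20707, 20195], [-40390, 39878]]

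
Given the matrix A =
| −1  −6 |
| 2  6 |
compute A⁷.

tr A = 5 and det A = 6, so the characteristic polynomial is λ² − (5)λ + (6) with roots 3 and 2.
Eigenvectors give P = [[3, 2], [−2, −1]] with P⁻¹ = [[−1, −2], [2, 3]], and A = P·diag(3, 2)·P⁻¹.
Then A⁷ = P·diag(2187, 128)·P⁻¹ = [[6561, 256], [−4374, −128]] · [[−1, −2], [2, 3]] = [[−6049, −12354], [4118, 8364]].

[[−6049, −12354], [4118, 8364]]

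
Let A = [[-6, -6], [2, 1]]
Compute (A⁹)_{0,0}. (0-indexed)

-77196

tr A = -5 and det A = 6, so the characteristic polynomial is λ² − (-5)λ + (6) with roots -2 and -3.
Eigenvectors give P = [[3, -2], [-2, 1]] with P⁻¹ = [[-1, -2], [-2, -3]], and A = P·diag(-2, -3)·P⁻¹.
Then A⁹ = P·diag(-512, -19683)·P⁻¹ = [[-1536, 39366], [1024, -19683]] · [[-1, -2], [-2, -3]] = [[-77196, -115026], [38342, 57001]].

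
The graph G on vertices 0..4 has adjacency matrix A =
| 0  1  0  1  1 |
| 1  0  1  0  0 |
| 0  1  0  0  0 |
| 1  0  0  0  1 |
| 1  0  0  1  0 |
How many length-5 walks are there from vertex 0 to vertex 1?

The number of length-5 walks from vertex 0 to vertex 1 is entry (0,1) of A⁵, where A is the adjacency matrix.
A² = [[3, 0, 1, 1, 1], [0, 2, 0, 1, 1], [1, 0, 1, 0, 0], [1, 1, 0, 2, 1], [1, 1, 0, 1, 2]]
A³ = [[2, 4, 0, 4, 4], [4, 0, 2, 1, 1], [0, 2, 0, 1, 1], [4, 1, 1, 2, 3], [4, 1, 1, 3, 2]]
A⁴ = [[12, 2, 4, 6, 6], [2, 6, 0, 5, 5], [4, 0, 2, 1, 1], [6, 5, 1, 7, 6], [6, 5, 1, 6, 7]]
A⁵ = [[14, 16, 2, 18, 18], [16, 2, 6, 7, 7], [2, 6, 0, 5, 5], [18, 7, 5, 12, 13], [18, 7, 5, 13, 12]]

16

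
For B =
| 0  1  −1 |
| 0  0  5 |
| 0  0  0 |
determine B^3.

[[0, 0, 0], [0, 0, 0], [0, 0, 0]]

B is strictly triangular, hence nilpotent: B^3 = 0, so B^3 = 0.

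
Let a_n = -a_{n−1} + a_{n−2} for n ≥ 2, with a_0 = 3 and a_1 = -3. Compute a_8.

102

With companion matrix M = [[-1, 1], [1, 0]], [a_n, a_{n−1}]ᵀ = M·[a_{n−1}, a_{n−2}]ᵀ, so [a_8, a_7]ᵀ = M^7·[a_1, a_0]ᵀ.
M^7 = [[-21, 13], [13, -8]], giving [a_8, a_7]ᵀ = [[102], [-63]].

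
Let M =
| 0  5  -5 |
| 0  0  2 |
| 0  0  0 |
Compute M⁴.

[[0, 0, 0], [0, 0, 0], [0, 0, 0]]

M is strictly triangular, hence nilpotent: M³ = 0, so M⁴ = 0.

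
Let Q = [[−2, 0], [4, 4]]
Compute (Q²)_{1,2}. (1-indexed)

0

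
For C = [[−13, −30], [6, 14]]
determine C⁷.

[[−517, −1290], [258, 644]]

tr C = 1 and det C = −2, so the characteristic polynomial is λ² − (1)λ + (−2) with roots 2 and −1.
Eigenvectors give P = [[−2, 5], [1, −2]] with P⁻¹ = [[2, 5], [1, 2]], and C = P·diag(2, −1)·P⁻¹.
Then C⁷ = P·diag(128, −1)·P⁻¹ = [[−256, −5], [128, 2]] · [[2, 5], [1, 2]] = [[−517, −1290], [258, 644]].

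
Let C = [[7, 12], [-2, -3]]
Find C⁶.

[[2185, 4368], [-728, -1455]]

tr C = 4 and det C = 3, so the characteristic polynomial is λ² − (4)λ + (3) with roots 1 and 3.
Eigenvectors give P = [[2, 3], [-1, -1]] with P⁻¹ = [[-1, -3], [1, 2]], and C = P·diag(1, 3)·P⁻¹.
Then C⁶ = P·diag(1, 729)·P⁻¹ = [[2, 2187], [-1, -729]] · [[-1, -3], [1, 2]] = [[2185, 4368], [-728, -1455]].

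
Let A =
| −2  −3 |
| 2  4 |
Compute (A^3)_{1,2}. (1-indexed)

A^2 = [[−2, −6], [4, 10]]
A^3 = [[−8, −18], [12, 28]]

−18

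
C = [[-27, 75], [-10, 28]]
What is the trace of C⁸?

6817

tr C = 1 and det C = -6, so the characteristic polynomial is λ² − (1)λ + (-6) with roots 3 and -2.
Eigenvectors give P = [[5, -3], [2, -1]] with P⁻¹ = [[-1, 3], [-2, 5]], and C = P·diag(3, -2)·P⁻¹.
Then C⁸ = P·diag(6561, 256)·P⁻¹ = [[32805, -768], [13122, -256]] · [[-1, 3], [-2, 5]] = [[-31269, 94575], [-12610, 38086]].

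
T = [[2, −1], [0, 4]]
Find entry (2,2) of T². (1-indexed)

16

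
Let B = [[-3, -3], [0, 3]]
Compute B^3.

B^2 = [[9, 0], [0, 9]]
B^3 = [[-27, -27], [0, 27]]

[[-27, -27], [0, 27]]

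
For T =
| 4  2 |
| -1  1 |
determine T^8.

[[12866, 12610], [-6305, -6049]]

tr T = 5 and det T = 6, so the characteristic polynomial is λ² − (5)λ + (6) with roots 2 and 3.
Eigenvectors give P = [[-1, -2], [1, 1]] with P⁻¹ = [[1, 2], [-1, -1]], and T = P·diag(2, 3)·P⁻¹.
Then T^8 = P·diag(256, 6561)·P⁻¹ = [[-256, -13122], [256, 6561]] · [[1, 2], [-1, -1]] = [[12866, 12610], [-6305, -6049]].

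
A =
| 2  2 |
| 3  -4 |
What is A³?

[[8, 36], [54, -100]]

A² = [[10, -4], [-6, 22]]
A³ = [[8, 36], [54, -100]]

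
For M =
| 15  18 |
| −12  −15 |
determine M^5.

tr M = 0 and det M = −9, so the characteristic polynomial is λ² − (0)λ + (−9) with roots −3 and 3.
Eigenvectors give P = [[−1, −3], [1, 2]] with P⁻¹ = [[2, 3], [−1, −1]], and M = P·diag(−3, 3)·P⁻¹.
Then M^5 = P·diag(−243, 243)·P⁻¹ = [[243, −729], [−243, 486]] · [[2, 3], [−1, −1]] = [[1215, 1458], [−972, −1215]].

[[1215, 1458], [−972, −1215]]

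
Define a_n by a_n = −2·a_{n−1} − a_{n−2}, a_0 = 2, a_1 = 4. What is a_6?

With companion matrix C = [[−2, −1], [1, 0]], [a_n, a_{n−1}]ᵀ = C·[a_{n−1}, a_{n−2}]ᵀ, so [a_6, a_5]ᵀ = C⁵·[a_1, a_0]ᵀ.
C⁵ = [[−6, −5], [5, 4]], giving [a_6, a_5]ᵀ = [[−34], [28]].

−34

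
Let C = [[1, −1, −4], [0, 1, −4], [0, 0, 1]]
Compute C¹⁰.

C = I + N where N = [[0, −1, −4], [0, 0, −4], [0, 0, 0]] is strictly upper-triangular, so N³ = 0.
(I + N)¹⁰ = I + 10·N + 45·N² = [[1, −10, 140], [0, 1, −40], [0, 0, 1]].

[[1, −10, 140], [0, 1, −40], [0, 0, 1]]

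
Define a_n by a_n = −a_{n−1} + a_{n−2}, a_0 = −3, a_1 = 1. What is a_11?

With companion matrix A = [[−1, 1], [1, 0]], [a_n, a_{n−1}]ᵀ = A·[a_{n−1}, a_{n−2}]ᵀ, so [a_11, a_10]ᵀ = A^10·[a_1, a_0]ᵀ.
A^10 = [[89, −55], [−55, 34]], giving [a_11, a_10]ᵀ = [[254], [−157]].

254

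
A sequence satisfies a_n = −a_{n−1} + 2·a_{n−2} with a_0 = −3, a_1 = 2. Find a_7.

With companion matrix T = [[−1, 2], [1, 0]], [a_n, a_{n−1}]ᵀ = T·[a_{n−1}, a_{n−2}]ᵀ, so [a_7, a_6]ᵀ = T^6·[a_1, a_0]ᵀ.
T^6 = [[43, −42], [−21, 22]], giving [a_7, a_6]ᵀ = [[212], [−108]].

212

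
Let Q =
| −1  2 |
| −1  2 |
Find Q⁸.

[[−1, 2], [−1, 2]]

Q² = Q (a projection; rank 1, trace 1), so Q⁸ = Q.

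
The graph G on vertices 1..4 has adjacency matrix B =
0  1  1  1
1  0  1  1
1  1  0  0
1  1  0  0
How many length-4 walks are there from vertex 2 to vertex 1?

The number of length-4 walks from vertex 2 to vertex 1 is entry (2,1) of B⁴, where B is the adjacency matrix.
B² = [[3, 2, 1, 1], [2, 3, 1, 1], [1, 1, 2, 2], [1, 1, 2, 2]]
B³ = [[4, 5, 5, 5], [5, 4, 5, 5], [5, 5, 2, 2], [5, 5, 2, 2]]
B⁴ = [[15, 14, 9, 9], [14, 15, 9, 9], [9, 9, 10, 10], [9, 9, 10, 10]]

14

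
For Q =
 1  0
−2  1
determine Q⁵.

[[1, 0], [−10, 1]]

Q = I + N where N = [[0, 0], [−2, 0]] is strictly lower-triangular, so N² = 0.
(I + N)⁵ = I + 5·N = [[1, 0], [−10, 1]].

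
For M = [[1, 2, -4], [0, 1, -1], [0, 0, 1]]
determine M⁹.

M = I + N where N = [[0, 2, -4], [0, 0, -1], [0, 0, 0]] is strictly upper-triangular, so N³ = 0.
(I + N)⁹ = I + 9·N + 36·N² = [[1, 18, -108], [0, 1, -9], [0, 0, 1]].

[[1, 18, -108], [0, 1, -9], [0, 0, 1]]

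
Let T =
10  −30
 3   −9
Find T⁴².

[[10, −30], [3, −9]]

T² = T (a projection; rank 1, trace 1), so T⁴² = T.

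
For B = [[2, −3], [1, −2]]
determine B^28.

B² = I (check: tr B = 0 and det B = −1), so B^28 = I since 28 is even.

[[1, 0], [0, 1]]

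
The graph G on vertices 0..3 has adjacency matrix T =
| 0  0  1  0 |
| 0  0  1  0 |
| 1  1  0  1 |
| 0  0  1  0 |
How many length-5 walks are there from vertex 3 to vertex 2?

The number of length-5 walks from vertex 3 to vertex 2 is entry (3,2) of T⁵, where T is the adjacency matrix.
T² = [[1, 1, 0, 1], [1, 1, 0, 1], [0, 0, 3, 0], [1, 1, 0, 1]]
T³ = [[0, 0, 3, 0], [0, 0, 3, 0], [3, 3, 0, 3], [0, 0, 3, 0]]
T⁴ = [[3, 3, 0, 3], [3, 3, 0, 3], [0, 0, 9, 0], [3, 3, 0, 3]]
T⁵ = [[0, 0, 9, 0], [0, 0, 9, 0], [9, 9, 0, 9], [0, 0, 9, 0]]

9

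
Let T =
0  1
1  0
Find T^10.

T² = I (check: tr T = 0 and det T = -1), so T^10 = I since 10 is even.

[[1, 0], [0, 1]]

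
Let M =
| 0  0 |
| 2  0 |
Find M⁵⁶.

M is strictly triangular, hence nilpotent: M² = 0, so M⁵⁶ = 0.

[[0, 0], [0, 0]]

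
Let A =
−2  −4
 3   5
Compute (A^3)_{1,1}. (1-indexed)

tr A = 3 and det A = 2, so the characteristic polynomial is λ² − (3)λ + (2) with roots 2 and 1.
Eigenvectors give P = [[−1, −4], [1, 3]] with P⁻¹ = [[3, 4], [−1, −1]], and A = P·diag(2, 1)·P⁻¹.
Then A^3 = P·diag(8, 1)·P⁻¹ = [[−8, −4], [8, 3]] · [[3, 4], [−1, −1]] = [[−20, −28], [21, 29]].

−20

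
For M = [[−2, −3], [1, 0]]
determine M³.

[[4, −3], [1, 6]]

M² = [[1, 6], [−2, −3]]
M³ = [[4, −3], [1, 6]]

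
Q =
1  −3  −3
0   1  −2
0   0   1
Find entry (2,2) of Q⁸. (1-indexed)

Q = I + N where N = [[0, −3, −3], [0, 0, −2], [0, 0, 0]] is strictly upper-triangular, so N³ = 0.
(I + N)⁸ = I + 8·N + 28·N² = [[1, −24, 144], [0, 1, −16], [0, 0, 1]].

1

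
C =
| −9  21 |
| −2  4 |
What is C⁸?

tr C = −5 and det C = 6, so the characteristic polynomial is λ² − (−5)λ + (6) with roots −2 and −3.
Eigenvectors give P = [[3, 7], [1, 2]] with P⁻¹ = [[−2, 7], [1, −3]], and C = P·diag(−2, −3)·P⁻¹.
Then C⁸ = P·diag(256, 6561)·P⁻¹ = [[768, 45927], [256, 13122]] · [[−2, 7], [1, −3]] = [[44391, −132405], [12610, −37574]].

[[44391, −132405], [12610, −37574]]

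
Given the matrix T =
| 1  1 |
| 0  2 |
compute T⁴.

[[1, 15], [0, 16]]

T² = [[1, 3], [0, 4]]
T³ = [[1, 7], [0, 8]]
T⁴ = [[1, 15], [0, 16]]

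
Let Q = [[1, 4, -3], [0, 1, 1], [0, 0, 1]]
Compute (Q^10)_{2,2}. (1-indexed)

Q = I + N where N = [[0, 4, -3], [0, 0, 1], [0, 0, 0]] is strictly upper-triangular, so N^3 = 0.
(I + N)^10 = I + 10·N + 45·N^2 = [[1, 40, 150], [0, 1, 10], [0, 0, 1]].

1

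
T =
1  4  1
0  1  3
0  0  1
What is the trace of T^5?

T = I + N where N = [[0, 4, 1], [0, 0, 3], [0, 0, 0]] is strictly upper-triangular, so N^3 = 0.
(I + N)^5 = I + 5·N + 10·N^2 = [[1, 20, 125], [0, 1, 15], [0, 0, 1]].

3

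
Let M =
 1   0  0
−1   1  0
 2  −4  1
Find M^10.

M = I + N where N = [[0, 0, 0], [−1, 0, 0], [2, −4, 0]] is strictly lower-triangular, so N^3 = 0.
(I + N)^10 = I + 10·N + 45·N^2 = [[1, 0, 0], [−10, 1, 0], [200, −40, 1]].

[[1, 0, 0], [−10, 1, 0], [200, −40, 1]]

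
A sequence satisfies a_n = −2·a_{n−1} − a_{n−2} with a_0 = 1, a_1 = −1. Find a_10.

1

With companion matrix T = [[−2, −1], [1, 0]], [a_n, a_{n−1}]ᵀ = T·[a_{n−1}, a_{n−2}]ᵀ, so [a_10, a_9]ᵀ = T⁹·[a_1, a_0]ᵀ.
T⁹ = [[−10, −9], [9, 8]], giving [a_10, a_9]ᵀ = [[1], [−1]].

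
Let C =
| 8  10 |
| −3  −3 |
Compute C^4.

tr C = 5 and det C = 6, so the characteristic polynomial is λ² − (5)λ + (6) with roots 3 and 2.
Eigenvectors give P = [[−2, 5], [1, −3]] with P⁻¹ = [[−3, −5], [−1, −2]], and C = P·diag(3, 2)·P⁻¹.
Then C^4 = P·diag(81, 16)·P⁻¹ = [[−162, 80], [81, −48]] · [[−3, −5], [−1, −2]] = [[406, 650], [−195, −309]].

[[406, 650], [−195, −309]]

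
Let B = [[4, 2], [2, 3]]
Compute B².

[[20, 14], [14, 13]]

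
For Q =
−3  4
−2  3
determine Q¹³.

[[−3, 4], [−2, 3]]

Q² = I (check: tr Q = 0 and det Q = −1), so Q¹³ = Q since 13 is odd.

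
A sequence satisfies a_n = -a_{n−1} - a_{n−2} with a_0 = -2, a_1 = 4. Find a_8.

With companion matrix A = [[-1, -1], [1, 0]], [a_n, a_{n−1}]ᵀ = A·[a_{n−1}, a_{n−2}]ᵀ, so [a_8, a_7]ᵀ = A⁷·[a_1, a_0]ᵀ.
A⁷ = [[-1, -1], [1, 0]], giving [a_8, a_7]ᵀ = [[-2], [4]].

-2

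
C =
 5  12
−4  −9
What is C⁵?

tr C = −4 and det C = 3, so the characteristic polynomial is λ² − (−4)λ + (3) with roots −1 and −3.
Eigenvectors give P = [[−2, −3], [1, 2]] with P⁻¹ = [[−2, −3], [1, 2]], and C = P·diag(−1, −3)·P⁻¹.
Then C⁵ = P·diag(−1, −243)·P⁻¹ = [[2, 729], [−1, −486]] · [[−2, −3], [1, 2]] = [[725, 1452], [−484, −969]].

[[725, 1452], [−484, −969]]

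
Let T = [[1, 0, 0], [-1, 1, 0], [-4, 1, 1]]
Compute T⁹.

T = I + N where N = [[0, 0, 0], [-1, 0, 0], [-4, 1, 0]] is strictly lower-triangular, so N³ = 0.
(I + N)⁹ = I + 9·N + 36·N² = [[1, 0, 0], [-9, 1, 0], [-72, 9, 1]].

[[1, 0, 0], [-9, 1, 0], [-72, 9, 1]]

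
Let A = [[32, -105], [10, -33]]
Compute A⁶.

tr A = -1 and det A = -6, so the characteristic polynomial is λ² − (-1)λ + (-6) with roots -3 and 2.
Eigenvectors give P = [[3, 7], [1, 2]] with P⁻¹ = [[-2, 7], [1, -3]], and A = P·diag(-3, 2)·P⁻¹.
Then A⁶ = P·diag(729, 64)·P⁻¹ = [[2187, 448], [729, 128]] · [[-2, 7], [1, -3]] = [[-3926, 13965], [-1330, 4719]].

[[-3926, 13965], [-1330, 4719]]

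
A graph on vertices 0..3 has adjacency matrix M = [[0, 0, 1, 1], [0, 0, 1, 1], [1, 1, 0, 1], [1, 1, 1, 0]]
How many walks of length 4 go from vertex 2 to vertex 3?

The number of length-4 walks from vertex 2 to vertex 3 is entry (2,3) of M⁴, where M is the adjacency matrix.
M² = [[2, 2, 1, 1], [2, 2, 1, 1], [1, 1, 3, 2], [1, 1, 2, 3]]
M³ = [[2, 2, 5, 5], [2, 2, 5, 5], [5, 5, 4, 5], [5, 5, 5, 4]]
M⁴ = [[10, 10, 9, 9], [10, 10, 9, 9], [9, 9, 15, 14], [9, 9, 14, 15]]

14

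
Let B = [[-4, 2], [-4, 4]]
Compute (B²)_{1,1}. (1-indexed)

8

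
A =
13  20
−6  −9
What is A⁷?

tr A = 4 and det A = 3, so the characteristic polynomial is λ² − (4)λ + (3) with roots 3 and 1.
Eigenvectors give P = [[−2, 5], [1, −3]] with P⁻¹ = [[−3, −5], [−1, −2]], and A = P·diag(3, 1)·P⁻¹.
Then A⁷ = P·diag(2187, 1)·P⁻¹ = [[−4374, 5], [2187, −3]] · [[−3, −5], [−1, −2]] = [[13117, 21860], [−6558, −10929]].

[[13117, 21860], [−6558, −10929]]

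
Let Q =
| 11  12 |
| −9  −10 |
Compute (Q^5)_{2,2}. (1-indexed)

−100

tr Q = 1 and det Q = −2, so the characteristic polynomial is λ² − (1)λ + (−2) with roots −1 and 2.
Eigenvectors give P = [[1, −4], [−1, 3]] with P⁻¹ = [[−3, −4], [−1, −1]], and Q = P·diag(−1, 2)·P⁻¹.
Then Q^5 = P·diag(−1, 32)·P⁻¹ = [[−1, −128], [1, 96]] · [[−3, −4], [−1, −1]] = [[131, 132], [−99, −100]].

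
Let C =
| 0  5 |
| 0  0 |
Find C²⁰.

C is strictly triangular, hence nilpotent: C² = 0, so C²⁰ = 0.

[[0, 0], [0, 0]]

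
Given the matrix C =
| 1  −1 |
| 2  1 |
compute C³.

[[−5, −1], [2, −5]]

C² = [[−1, −2], [4, −1]]
C³ = [[−5, −1], [2, −5]]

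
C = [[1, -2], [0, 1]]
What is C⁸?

[[1, -16], [0, 1]]

C = I + N where N = [[0, -2], [0, 0]] is strictly upper-triangular, so N² = 0.
(I + N)⁸ = I + 8·N = [[1, -16], [0, 1]].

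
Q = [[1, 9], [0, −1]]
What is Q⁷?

[[1, 9], [0, −1]]

Q² = I (check: tr Q = 0 and det Q = −1), so Q⁷ = Q since 7 is odd.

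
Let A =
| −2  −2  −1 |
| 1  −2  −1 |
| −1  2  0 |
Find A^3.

A^2 = [[3, 6, 4], [−3, 0, 1], [4, −2, −1]]
A^3 = [[−4, −10, −9], [5, 8, 3], [−9, −6, −2]]

[[−4, −10, −9], [5, 8, 3], [−9, −6, −2]]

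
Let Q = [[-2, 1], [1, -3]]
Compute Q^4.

[[50, -75], [-75, 125]]

Q^2 = [[5, -5], [-5, 10]]
Q^3 = [[-15, 20], [20, -35]]
Q^4 = [[50, -75], [-75, 125]]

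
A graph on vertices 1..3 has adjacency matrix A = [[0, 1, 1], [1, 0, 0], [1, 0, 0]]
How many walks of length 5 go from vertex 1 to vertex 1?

The number of length-5 walks from vertex 1 to vertex 1 is entry (1,1) of A^5, where A is the adjacency matrix.
A^2 = [[2, 0, 0], [0, 1, 1], [0, 1, 1]]
A^3 = [[0, 2, 2], [2, 0, 0], [2, 0, 0]]
A^4 = [[4, 0, 0], [0, 2, 2], [0, 2, 2]]
A^5 = [[0, 4, 4], [4, 0, 0], [4, 0, 0]]

0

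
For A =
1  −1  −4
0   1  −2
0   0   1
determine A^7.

A = I + N where N = [[0, −1, −4], [0, 0, −2], [0, 0, 0]] is strictly upper-triangular, so N^3 = 0.
(I + N)^7 = I + 7·N + 21·N^2 = [[1, −7, 14], [0, 1, −14], [0, 0, 1]].

[[1, −7, 14], [0, 1, −14], [0, 0, 1]]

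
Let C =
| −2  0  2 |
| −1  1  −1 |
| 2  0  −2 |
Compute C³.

C² = [[8, 0, −8], [−1, 1, −1], [−8, 0, 8]]
C³ = [[−32, 0, 32], [−1, 1, −1], [32, 0, −32]]

[[−32, 0, 32], [−1, 1, −1], [32, 0, −32]]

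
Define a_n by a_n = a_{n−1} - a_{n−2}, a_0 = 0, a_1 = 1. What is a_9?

With companion matrix C = [[1, -1], [1, 0]], [a_n, a_{n−1}]ᵀ = C·[a_{n−1}, a_{n−2}]ᵀ, so [a_9, a_8]ᵀ = C⁸·[a_1, a_0]ᵀ.
C⁸ = [[0, -1], [1, -1]], giving [a_9, a_8]ᵀ = [[0], [1]].

0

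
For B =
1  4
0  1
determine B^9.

B = I + N where N = [[0, 4], [0, 0]] is strictly upper-triangular, so N^2 = 0.
(I + N)^9 = I + 9·N = [[1, 36], [0, 1]].

[[1, 36], [0, 1]]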